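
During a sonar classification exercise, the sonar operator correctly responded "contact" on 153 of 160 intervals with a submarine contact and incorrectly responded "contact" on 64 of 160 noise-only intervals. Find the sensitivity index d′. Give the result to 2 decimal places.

H = 153/160 = 0.9563
FA = 64/160 = 0.4000
Φ⁻¹(0.9563) = 1.709, Φ⁻¹(0.4000) = -0.253
d' = z(H) − z(FA) = 1.709 − (-0.253) = 1.962

d′ = 1.96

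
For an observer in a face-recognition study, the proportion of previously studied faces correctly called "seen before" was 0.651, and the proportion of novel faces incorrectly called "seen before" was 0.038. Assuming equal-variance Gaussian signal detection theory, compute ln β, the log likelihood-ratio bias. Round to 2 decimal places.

z(H) = 0.388
z(FA) = -1.774
ln β = −½·[z(H)² − z(FA)²] = −0.5 × (0.151 − 3.147) = 1.498

ln β = 1.50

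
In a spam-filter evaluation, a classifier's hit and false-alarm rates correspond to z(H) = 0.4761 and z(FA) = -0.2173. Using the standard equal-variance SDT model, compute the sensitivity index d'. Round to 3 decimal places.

d' = 0.693

d' = z(H) − z(FA) = 0.4761 − (-0.2173) = 0.6934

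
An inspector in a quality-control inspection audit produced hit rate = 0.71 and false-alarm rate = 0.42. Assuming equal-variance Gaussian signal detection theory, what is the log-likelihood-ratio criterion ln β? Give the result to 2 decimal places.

ln β = -0.13

Φ⁻¹(H) = Φ⁻¹(0.71) = 0.553
Φ⁻¹(FA) = Φ⁻¹(0.42) = -0.202
ln β = −½·[z(H)² − z(FA)²] = −0.5 × (0.306 − 0.041) = -0.1325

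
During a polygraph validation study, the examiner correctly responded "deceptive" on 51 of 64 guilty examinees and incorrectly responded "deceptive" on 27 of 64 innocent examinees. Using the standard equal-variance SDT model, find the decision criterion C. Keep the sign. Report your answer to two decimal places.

C = -0.32

H = 51/64 = 0.7969
FA = 27/64 = 0.4219
z(0.7969) = 0.8306, z(0.4219) = -0.1970
c = −½·[z(H) + z(FA)] = −0.5 × (0.8306 + (-0.1970)) = -0.3168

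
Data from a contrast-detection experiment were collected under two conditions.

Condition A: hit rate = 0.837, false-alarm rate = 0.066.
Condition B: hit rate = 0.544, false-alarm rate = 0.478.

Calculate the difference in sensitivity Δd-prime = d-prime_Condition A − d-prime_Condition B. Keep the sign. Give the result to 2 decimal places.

Condition A: z(0.837) = 0.982, z(0.066) = -1.506, d' = 2.488
Condition B: z(0.544) = 0.111, z(0.478) = -0.055, d' = 0.166
Δd' = d'_Condition A − d'_Condition B = 2.488 − 0.166 = 2.322
Condition A has the higher sensitivity.

Δd-prime = 2.32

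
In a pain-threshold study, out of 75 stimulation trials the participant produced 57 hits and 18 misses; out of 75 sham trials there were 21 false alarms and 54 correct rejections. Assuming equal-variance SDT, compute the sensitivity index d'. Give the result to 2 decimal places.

H = 57/75 = 0.7600
FA = 21/75 = 0.2800
Φ⁻¹(0.7600) = 0.706, Φ⁻¹(0.2800) = -0.583
d' = z(H) − z(FA) = 0.706 − (-0.583) = 1.289

d' = 1.29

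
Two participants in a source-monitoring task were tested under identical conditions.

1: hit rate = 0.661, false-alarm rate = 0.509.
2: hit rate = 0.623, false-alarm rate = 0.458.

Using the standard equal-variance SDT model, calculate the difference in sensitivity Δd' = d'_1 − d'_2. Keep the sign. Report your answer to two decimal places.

Δd' = -0.03

1: z(0.661) = 0.415, z(0.509) = 0.023, d' = 0.392
2: z(0.623) = 0.313, z(0.458) = -0.105, d' = 0.418
Δd' = d'_1 − d'_2 = 0.392 − 0.418 = -0.026
2 has the higher sensitivity.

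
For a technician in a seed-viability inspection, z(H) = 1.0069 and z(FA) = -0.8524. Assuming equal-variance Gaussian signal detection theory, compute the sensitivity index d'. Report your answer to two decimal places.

d' = z(H) − z(FA) = 1.0069 − (-0.8524) = 1.8593

d' = 1.86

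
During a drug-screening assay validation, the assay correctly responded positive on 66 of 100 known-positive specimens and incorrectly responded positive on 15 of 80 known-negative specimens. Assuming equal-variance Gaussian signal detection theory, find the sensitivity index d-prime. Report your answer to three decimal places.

H = 66/100 = 0.6600
FA = 15/80 = 0.1875
z(0.6600) = 0.4125, z(0.1875) = -0.8871
d' = z(H) − z(FA) = 0.4125 − (-0.8871) = 1.2996

d-prime = 1.300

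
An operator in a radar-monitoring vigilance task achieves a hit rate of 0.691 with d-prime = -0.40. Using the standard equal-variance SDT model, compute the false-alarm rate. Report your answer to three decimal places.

false-alarm rate = 0.816

z(hit rate) = z(0.691) = 0.4987
z(FA) = z(H) − d' = 0.4987 − (-0.40) = 0.8987
false-alarm rate = Φ(0.8987) = 0.8156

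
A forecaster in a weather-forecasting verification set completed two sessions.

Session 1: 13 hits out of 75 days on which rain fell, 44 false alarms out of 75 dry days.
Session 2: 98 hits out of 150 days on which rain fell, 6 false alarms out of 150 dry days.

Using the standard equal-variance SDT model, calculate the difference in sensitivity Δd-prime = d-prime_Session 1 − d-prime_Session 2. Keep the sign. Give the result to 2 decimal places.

Δd-prime = -3.31

Session 1: z(0.1733) = -0.941, z(0.5867) = 0.219, d' = -1.160
Session 2: z(0.6533) = 0.394, z(0.0400) = -1.751, d' = 2.145
Δd' = d'_Session 1 − d'_Session 2 = -1.160 − 2.145 = -3.305
Session 2 has the higher sensitivity.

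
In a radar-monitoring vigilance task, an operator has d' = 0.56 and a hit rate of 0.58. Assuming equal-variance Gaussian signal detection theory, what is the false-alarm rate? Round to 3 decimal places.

z(hit rate) = z(0.58) = 0.2019
z(FA) = z(H) − d' = 0.2019 − 0.56 = -0.3581
false-alarm rate = Φ(-0.3581) = 0.3601

false-alarm rate = 0.360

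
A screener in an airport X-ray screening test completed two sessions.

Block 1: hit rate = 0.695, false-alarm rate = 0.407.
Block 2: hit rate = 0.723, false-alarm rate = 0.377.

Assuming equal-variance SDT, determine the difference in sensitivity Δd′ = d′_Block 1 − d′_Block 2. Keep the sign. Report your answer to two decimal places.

Δd′ = -0.16

Block 1: z(0.695) = 0.510, z(0.407) = -0.235, d' = 0.745
Block 2: z(0.723) = 0.592, z(0.377) = -0.313, d' = 0.905
Δd' = d'_Block 1 − d'_Block 2 = 0.745 − 0.905 = -0.160
Block 2 has the higher sensitivity.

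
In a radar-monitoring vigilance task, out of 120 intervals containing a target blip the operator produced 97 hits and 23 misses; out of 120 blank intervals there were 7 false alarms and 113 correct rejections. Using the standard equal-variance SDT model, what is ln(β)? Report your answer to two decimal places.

ln β = 0.85

H = 97/120 = 0.8083
FA = 7/120 = 0.0583
Φ⁻¹(0.8083) = 0.872, Φ⁻¹(0.0583) = -1.569
ln β = −½·[z(H)² − z(FA)²] = −0.5 × (0.760 − 2.462) = 0.851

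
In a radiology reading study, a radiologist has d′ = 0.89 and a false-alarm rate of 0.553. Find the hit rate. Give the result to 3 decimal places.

hit rate = 0.847

z(false-alarm rate) = z(0.553) = 0.1332
z(H) = z(FA) + d' = 0.1332 + 0.89 = 1.0232
hit rate = Φ(1.0232) = 0.8469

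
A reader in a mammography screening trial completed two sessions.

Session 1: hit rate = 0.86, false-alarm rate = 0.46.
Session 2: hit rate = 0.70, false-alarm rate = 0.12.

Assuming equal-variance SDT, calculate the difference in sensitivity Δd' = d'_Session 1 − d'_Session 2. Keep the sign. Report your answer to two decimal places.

Δd' = -0.52

Session 1: z(0.86) = 1.080, z(0.46) = -0.100, d' = 1.180
Session 2: z(0.70) = 0.524, z(0.12) = -1.175, d' = 1.699
Δd' = d'_Session 1 − d'_Session 2 = 1.180 − 1.699 = -0.519
Session 2 has the higher sensitivity.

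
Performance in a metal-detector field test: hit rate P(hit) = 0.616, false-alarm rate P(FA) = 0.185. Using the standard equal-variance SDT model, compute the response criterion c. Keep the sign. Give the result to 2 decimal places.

c = 0.30

Φ⁻¹(H) = Φ⁻¹(0.616) = 0.2950
Φ⁻¹(FA) = Φ⁻¹(0.185) = -0.8965
c = −½·[z(H) + z(FA)] = −0.5 × (0.2950 + (-0.8965)) = 0.30075
c > 0: the operator has a conservative response bias.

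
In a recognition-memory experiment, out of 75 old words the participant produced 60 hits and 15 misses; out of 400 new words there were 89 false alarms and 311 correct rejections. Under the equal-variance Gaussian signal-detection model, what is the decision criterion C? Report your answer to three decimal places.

C = -0.039

H = 60/75 = 0.8000
FA = 89/400 = 0.2225
z(H) = 0.8416
z(FA) = -0.7638
c = −½·[z(H) + z(FA)] = −0.5 × (0.8416 + (-0.7638)) = -0.0389
c < 0: the participant has a liberal response bias.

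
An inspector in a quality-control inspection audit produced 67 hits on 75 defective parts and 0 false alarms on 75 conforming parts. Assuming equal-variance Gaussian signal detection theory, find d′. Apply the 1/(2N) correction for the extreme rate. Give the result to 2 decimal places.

The false-alarm rate is 0/75 = 0, so apply the 1/(2N) correction: FA → 1/(2·75) = 0.00667.
z(H) = z(0.89333) = 1.244
z(FA) = z(0.00667) = -2.475
d' = 1.244 − (-2.475) = 3.719

d′ = 3.72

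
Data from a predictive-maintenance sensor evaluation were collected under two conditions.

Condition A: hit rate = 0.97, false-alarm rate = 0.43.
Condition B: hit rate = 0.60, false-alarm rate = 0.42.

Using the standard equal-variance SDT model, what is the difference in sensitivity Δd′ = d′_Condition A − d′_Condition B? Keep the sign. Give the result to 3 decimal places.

Condition A: z(0.97) = 1.8808, z(0.43) = -0.1764, d' = 2.0572
Condition B: z(0.60) = 0.2533, z(0.42) = -0.2019, d' = 0.4552
Δd' = d'_Condition A − d'_Condition B = 2.0572 − 0.4552 = 1.6020
Condition A has the higher sensitivity.

Δd′ = 1.602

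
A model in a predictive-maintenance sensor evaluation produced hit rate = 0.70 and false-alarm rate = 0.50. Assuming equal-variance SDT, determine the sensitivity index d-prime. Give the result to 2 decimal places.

Φ⁻¹(H) = Φ⁻¹(0.70) = 0.5244
Φ⁻¹(FA) = Φ⁻¹(0.50) = 0.0000
d' = z(H) − z(FA) = 0.5244 − 0.0000 = 0.5244

d-prime = 0.52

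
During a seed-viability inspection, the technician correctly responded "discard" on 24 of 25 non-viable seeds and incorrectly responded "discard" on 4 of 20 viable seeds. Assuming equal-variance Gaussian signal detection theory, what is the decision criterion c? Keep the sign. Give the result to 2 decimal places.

H = 24/25 = 0.9600
FA = 4/20 = 0.2000
z(0.9600) = 1.7507, z(0.2000) = -0.8416
c = −½·[z(H) + z(FA)] = −0.5 × (1.7507 + (-0.8416)) = -0.45455
c < 0: the technician has a liberal response bias.

c = -0.45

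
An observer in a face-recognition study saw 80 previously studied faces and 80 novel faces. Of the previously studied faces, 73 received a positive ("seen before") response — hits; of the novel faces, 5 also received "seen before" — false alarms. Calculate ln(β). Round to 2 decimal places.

ln β = 0.26

H = 73/80 = 0.9125
FA = 5/80 = 0.0625
z(H) = z(0.9125) = 1.356
z(FA) = z(0.0625) = -1.534
ln β = −½·[z(H)² − z(FA)²] = −0.5 × (1.839 − 2.353) = 0.257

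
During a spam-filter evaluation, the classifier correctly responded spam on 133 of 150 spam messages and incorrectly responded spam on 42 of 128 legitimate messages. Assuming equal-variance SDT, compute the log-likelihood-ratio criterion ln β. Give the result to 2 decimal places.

ln β = -0.63

H = 133/150 = 0.8867
FA = 42/128 = 0.3281
Φ⁻¹(H) = Φ⁻¹(0.8867) = 1.209
Φ⁻¹(FA) = Φ⁻¹(0.3281) = -0.445
ln β = −½·[z(H)² − z(FA)²] = −0.5 × (1.462 − 0.198) = -0.632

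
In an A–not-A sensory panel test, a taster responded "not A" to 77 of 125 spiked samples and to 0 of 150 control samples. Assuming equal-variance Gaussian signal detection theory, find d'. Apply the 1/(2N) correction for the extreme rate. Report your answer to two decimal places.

The false-alarm rate is 0/150 = 0, so apply the 1/(2N) correction: FA → 1/(2·150) = 0.00333.
z(H) = z(0.61600) = 0.295
z(FA) = z(0.00333) = -2.713
d' = 0.295 − (-2.713) = 3.008

d' = 3.01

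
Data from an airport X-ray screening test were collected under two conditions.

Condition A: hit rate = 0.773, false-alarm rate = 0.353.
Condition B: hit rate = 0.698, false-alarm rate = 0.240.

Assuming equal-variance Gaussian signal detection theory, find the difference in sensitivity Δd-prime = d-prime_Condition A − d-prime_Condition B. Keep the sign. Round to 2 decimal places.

Δd-prime = -0.10

Condition A: z(0.773) = 0.749, z(0.353) = -0.377, d' = 1.126
Condition B: z(0.698) = 0.519, z(0.240) = -0.706, d' = 1.225
Δd' = d'_Condition A − d'_Condition B = 1.126 − 1.225 = -0.099
Condition B has the higher sensitivity.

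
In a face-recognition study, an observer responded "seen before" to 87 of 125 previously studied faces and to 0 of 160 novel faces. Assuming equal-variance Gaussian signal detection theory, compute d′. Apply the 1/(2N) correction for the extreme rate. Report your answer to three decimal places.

d′ = 3.247

The false-alarm rate is 0/160 = 0, so apply the 1/(2N) correction: FA → 1/(2·160) = 0.00313.
z(H) = z(0.69600) = 0.5129
z(FA) = z(0.00313) = -2.7338
d' = 0.5129 − (-2.7338) = 3.2467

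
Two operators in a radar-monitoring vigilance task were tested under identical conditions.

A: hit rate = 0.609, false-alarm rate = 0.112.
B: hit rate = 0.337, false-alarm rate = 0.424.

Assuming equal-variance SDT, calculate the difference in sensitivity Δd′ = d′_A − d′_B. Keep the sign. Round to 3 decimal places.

A: z(0.609) = 0.2767, z(0.112) = -1.2160, d' = 1.4927
B: z(0.337) = -0.4207, z(0.424) = -0.1917, d' = -0.2290
Δd' = d'_A − d'_B = 1.4927 − (-0.2290) = 1.7217
A has the higher sensitivity.

Δd′ = 1.722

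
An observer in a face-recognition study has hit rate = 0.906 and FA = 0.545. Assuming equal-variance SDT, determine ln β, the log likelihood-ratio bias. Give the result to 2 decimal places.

Φ⁻¹(H) = 1.317
Φ⁻¹(FA) = 0.113
ln β = −½·[z(H)² − z(FA)²] = −0.5 × (1.734 − 0.013) = -0.8605

ln β = -0.86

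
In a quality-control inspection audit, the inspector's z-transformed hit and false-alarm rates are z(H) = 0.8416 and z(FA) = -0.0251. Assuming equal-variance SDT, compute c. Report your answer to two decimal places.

c = -0.41

c = −½·[z(H) + z(FA)] = −½·(0.8416 + (-0.0251)) = -0.40825
c < 0: the inspector has a liberal response bias.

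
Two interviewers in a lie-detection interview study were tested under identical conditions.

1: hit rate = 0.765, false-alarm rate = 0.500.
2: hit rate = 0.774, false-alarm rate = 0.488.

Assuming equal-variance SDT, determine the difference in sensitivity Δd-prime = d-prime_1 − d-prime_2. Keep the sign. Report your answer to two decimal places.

Δd-prime = -0.06

1: z(0.765) = 0.722, z(0.500) = 0.000, d' = 0.722
2: z(0.774) = 0.752, z(0.488) = -0.030, d' = 0.782
Δd' = d'_1 − d'_2 = 0.722 − 0.782 = -0.060
2 has the higher sensitivity.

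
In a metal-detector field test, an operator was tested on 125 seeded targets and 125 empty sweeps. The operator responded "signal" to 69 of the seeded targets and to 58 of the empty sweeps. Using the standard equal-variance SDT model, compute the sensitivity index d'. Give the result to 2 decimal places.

d' = 0.22

H = 69/125 = 0.5520
FA = 58/125 = 0.4640
Φ⁻¹(H) = Φ⁻¹(0.5520) = 0.1307
Φ⁻¹(FA) = Φ⁻¹(0.4640) = -0.0904
d' = z(H) − z(FA) = 0.1307 − (-0.0904) = 0.2211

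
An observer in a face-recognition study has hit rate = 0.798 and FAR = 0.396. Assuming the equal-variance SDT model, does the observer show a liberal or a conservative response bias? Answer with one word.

z(H) = 0.834, z(FA) = -0.264
c = −½·(z(H) + z(FA)) = -0.285
c < 0 → liberal criterion (biased toward responding “yes”).

liberal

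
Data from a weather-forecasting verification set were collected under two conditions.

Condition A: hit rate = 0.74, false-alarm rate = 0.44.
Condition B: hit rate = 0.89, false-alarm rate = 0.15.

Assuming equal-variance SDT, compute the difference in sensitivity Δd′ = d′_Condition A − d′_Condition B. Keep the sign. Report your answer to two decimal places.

Δd′ = -1.47

Condition A: z(0.74) = 0.643, z(0.44) = -0.151, d' = 0.794
Condition B: z(0.89) = 1.227, z(0.15) = -1.036, d' = 2.263
Δd' = d'_Condition A − d'_Condition B = 0.794 − 2.263 = -1.469
Condition B has the higher sensitivity.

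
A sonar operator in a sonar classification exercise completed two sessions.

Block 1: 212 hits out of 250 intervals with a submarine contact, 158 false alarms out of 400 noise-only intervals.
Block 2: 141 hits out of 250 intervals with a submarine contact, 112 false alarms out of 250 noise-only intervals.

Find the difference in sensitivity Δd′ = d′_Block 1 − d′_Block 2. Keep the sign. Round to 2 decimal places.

Δd′ = 1.00

Block 1: z(0.8480) = 1.028, z(0.3950) = -0.266, d' = 1.294
Block 2: z(0.5640) = 0.161, z(0.4480) = -0.131, d' = 0.292
Δd' = d'_Block 1 − d'_Block 2 = 1.294 − 0.292 = 1.002
Block 1 has the higher sensitivity.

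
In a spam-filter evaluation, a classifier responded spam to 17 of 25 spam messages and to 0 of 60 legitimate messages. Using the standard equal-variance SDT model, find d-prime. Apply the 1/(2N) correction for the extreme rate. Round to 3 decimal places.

The false-alarm rate is 0/60 = 0, so apply the 1/(2N) correction: FA → 1/(2·60) = 0.00833.
z(H) = z(0.68000) = 0.4677
z(FA) = z(0.00833) = -2.3941
d' = 0.4677 − (-2.3941) = 2.8618

d-prime = 2.862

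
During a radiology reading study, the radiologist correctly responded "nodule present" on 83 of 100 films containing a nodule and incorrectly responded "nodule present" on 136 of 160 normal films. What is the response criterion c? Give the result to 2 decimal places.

c = -1.00

H = 83/100 = 0.8300
FA = 136/160 = 0.8500
Φ⁻¹(H) = 0.9542
Φ⁻¹(FA) = 1.0364
c = −½·[z(H) + z(FA)] = −0.5 × (0.9542 + 1.0364) = -0.9953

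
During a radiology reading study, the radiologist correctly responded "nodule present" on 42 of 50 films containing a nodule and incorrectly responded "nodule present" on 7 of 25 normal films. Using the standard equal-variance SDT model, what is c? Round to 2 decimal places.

c = -0.21

H = 42/50 = 0.8400
FA = 7/25 = 0.2800
z(H) = 0.9945
z(FA) = -0.5828
c = −½·[z(H) + z(FA)] = −0.5 × (0.9945 + (-0.5828)) = -0.20585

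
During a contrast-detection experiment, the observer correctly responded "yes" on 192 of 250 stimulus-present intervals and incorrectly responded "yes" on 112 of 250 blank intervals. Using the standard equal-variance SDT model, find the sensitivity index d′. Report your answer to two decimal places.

d′ = 0.86

H = 192/250 = 0.7680
FA = 112/250 = 0.4480
z(H) = z(0.7680) = 0.7323
z(FA) = z(0.4480) = -0.1307
d' = z(H) − z(FA) = 0.7323 − (-0.1307) = 0.8630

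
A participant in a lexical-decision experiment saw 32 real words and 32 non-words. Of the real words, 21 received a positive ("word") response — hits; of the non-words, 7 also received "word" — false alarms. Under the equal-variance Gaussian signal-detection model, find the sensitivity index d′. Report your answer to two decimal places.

d′ = 1.18

H = 21/32 = 0.6562
FA = 7/32 = 0.2188
z(H) = z(0.6562) = 0.4021
z(FA) = z(0.2188) = -0.7763
d' = z(H) − z(FA) = 0.4021 − (-0.7763) = 1.1784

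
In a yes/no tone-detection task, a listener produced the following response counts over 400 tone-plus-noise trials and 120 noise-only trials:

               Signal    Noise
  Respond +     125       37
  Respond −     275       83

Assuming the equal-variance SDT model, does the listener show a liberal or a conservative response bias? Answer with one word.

conservative

z(H) = -0.489, z(FA) = -0.501
c = −½·(z(H) + z(FA)) = 0.495
c > 0 → conservative criterion (biased toward responding “no”).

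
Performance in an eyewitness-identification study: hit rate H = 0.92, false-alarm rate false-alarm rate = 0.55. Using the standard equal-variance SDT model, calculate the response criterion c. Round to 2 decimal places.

z(0.92) = 1.4051, z(0.55) = 0.1257
c = −½·[z(H) + z(FA)] = −0.5 × (1.4051 + 0.1257) = -0.7654
c < 0: the witness has a liberal response bias.

c = -0.77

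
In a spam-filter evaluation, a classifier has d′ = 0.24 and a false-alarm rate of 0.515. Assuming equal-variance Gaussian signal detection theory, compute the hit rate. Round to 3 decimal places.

hit rate = 0.609

z(false-alarm rate) = z(0.515) = 0.0376
z(H) = z(FA) + d' = 0.0376 + 0.24 = 0.2776
hit rate = Φ(0.2776) = 0.6093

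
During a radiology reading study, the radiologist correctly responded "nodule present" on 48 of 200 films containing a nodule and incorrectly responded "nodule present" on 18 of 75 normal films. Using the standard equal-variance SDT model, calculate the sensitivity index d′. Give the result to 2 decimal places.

d′ = 0.00

H = 48/200 = 0.2400
FA = 18/75 = 0.2400
Φ⁻¹(H) = Φ⁻¹(0.2400) = -0.7063
Φ⁻¹(FA) = Φ⁻¹(0.2400) = -0.7063
d' = z(H) − z(FA) = -0.7063 − (-0.7063) = 0.0000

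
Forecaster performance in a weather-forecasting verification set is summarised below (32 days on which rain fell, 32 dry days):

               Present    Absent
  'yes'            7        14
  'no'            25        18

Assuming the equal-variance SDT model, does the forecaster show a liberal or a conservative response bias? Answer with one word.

conservative

z(H) = -0.776, z(FA) = -0.157
c = −½·(z(H) + z(FA)) = 0.4665
c > 0 → conservative criterion (biased toward responding “no”).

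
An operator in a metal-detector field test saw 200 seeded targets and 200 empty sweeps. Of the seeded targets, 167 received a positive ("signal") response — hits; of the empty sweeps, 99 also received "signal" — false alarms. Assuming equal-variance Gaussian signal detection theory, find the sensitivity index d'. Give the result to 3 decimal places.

H = 167/200 = 0.8350
FA = 99/200 = 0.4950
Φ⁻¹(H) = Φ⁻¹(0.8350) = 0.9741
Φ⁻¹(FA) = Φ⁻¹(0.4950) = -0.0125
d' = z(H) − z(FA) = 0.9741 − (-0.0125) = 0.9866

d' = 0.987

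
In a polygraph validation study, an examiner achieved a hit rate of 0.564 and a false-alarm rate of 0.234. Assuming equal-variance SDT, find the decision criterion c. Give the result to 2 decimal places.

c = 0.28

z(H) = z(0.564) = 0.1611
z(FA) = z(0.234) = -0.7257
c = −½·[z(H) + z(FA)] = −0.5 × (0.1611 + (-0.7257)) = 0.2823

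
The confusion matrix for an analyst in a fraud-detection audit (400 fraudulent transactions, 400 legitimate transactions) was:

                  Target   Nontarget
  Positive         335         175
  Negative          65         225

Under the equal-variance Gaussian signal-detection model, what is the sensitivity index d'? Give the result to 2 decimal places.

d' = 1.14

H = 335/400 = 0.8375
FA = 175/400 = 0.4375
z(H) = z(0.8375) = 0.984
z(FA) = z(0.4375) = -0.157
d' = z(H) − z(FA) = 0.984 − (-0.157) = 1.141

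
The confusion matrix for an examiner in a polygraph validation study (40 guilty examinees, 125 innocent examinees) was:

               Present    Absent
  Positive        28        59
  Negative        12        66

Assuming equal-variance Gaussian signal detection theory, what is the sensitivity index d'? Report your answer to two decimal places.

H = 28/40 = 0.7000
FA = 59/125 = 0.4720
Φ⁻¹(H) = 0.524
Φ⁻¹(FA) = -0.070
d' = z(H) − z(FA) = 0.524 − (-0.070) = 0.594

d' = 0.59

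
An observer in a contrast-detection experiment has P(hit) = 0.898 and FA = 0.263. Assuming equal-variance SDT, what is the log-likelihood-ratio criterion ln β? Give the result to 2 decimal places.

z(H) = 1.270
z(FA) = -0.634
ln β = −½·[z(H)² − z(FA)²] = −0.5 × (1.613 − 0.402) = -0.6055

ln β = -0.61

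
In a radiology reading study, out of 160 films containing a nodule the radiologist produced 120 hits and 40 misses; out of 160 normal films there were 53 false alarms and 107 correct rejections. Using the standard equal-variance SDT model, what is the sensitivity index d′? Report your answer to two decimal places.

d′ = 1.11

H = 120/160 = 0.7500
FA = 53/160 = 0.3312
z(H) = 0.6745
z(FA) = -0.4366
d' = z(H) − z(FA) = 0.6745 − (-0.4366) = 1.1111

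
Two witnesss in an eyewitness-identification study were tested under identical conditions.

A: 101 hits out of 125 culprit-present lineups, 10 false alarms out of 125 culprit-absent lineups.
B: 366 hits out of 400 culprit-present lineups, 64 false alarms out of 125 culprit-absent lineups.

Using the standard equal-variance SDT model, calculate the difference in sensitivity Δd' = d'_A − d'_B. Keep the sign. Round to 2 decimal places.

Δd' = 0.93

A: z(0.8080) = 0.871, z(0.0800) = -1.405, d' = 2.276
B: z(0.9150) = 1.372, z(0.5120) = 0.030, d' = 1.342
Δd' = d'_A − d'_B = 2.276 − 1.342 = 0.934
A has the higher sensitivity.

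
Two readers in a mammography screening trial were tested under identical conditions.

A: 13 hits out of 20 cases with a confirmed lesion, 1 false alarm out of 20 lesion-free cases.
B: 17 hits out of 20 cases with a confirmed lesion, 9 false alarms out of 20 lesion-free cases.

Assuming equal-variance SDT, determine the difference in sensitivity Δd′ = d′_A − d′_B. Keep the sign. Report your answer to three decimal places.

Δd′ = 0.868

A: z(0.6500) = 0.3853, z(0.0500) = -1.6449, d' = 2.0302
B: z(0.8500) = 1.0364, z(0.4500) = -0.1257, d' = 1.1621
Δd' = d'_A − d'_B = 2.0302 − 1.1621 = 0.8681
A has the higher sensitivity.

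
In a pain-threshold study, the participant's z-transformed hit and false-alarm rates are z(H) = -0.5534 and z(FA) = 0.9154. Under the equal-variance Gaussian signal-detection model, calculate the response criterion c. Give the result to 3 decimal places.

c = −½·[z(H) + z(FA)] = −½·(-0.5534 + 0.9154) = -0.1810
c < 0: the participant has a liberal response bias.

c = -0.181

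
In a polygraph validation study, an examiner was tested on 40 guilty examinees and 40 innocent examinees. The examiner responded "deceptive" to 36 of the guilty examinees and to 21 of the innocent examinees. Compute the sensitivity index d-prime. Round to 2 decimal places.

d-prime = 1.22

H = 36/40 = 0.9000
FA = 21/40 = 0.5250
z(H) = z(0.9000) = 1.2816
z(FA) = z(0.5250) = 0.0627
d' = z(H) − z(FA) = 1.2816 − 0.0627 = 1.2189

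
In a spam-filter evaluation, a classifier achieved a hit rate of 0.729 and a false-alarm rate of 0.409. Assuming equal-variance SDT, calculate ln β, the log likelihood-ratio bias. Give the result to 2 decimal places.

ln β = -0.16

z(H) = 0.610
z(FA) = -0.230
ln β = −½·[z(H)² − z(FA)²] = −0.5 × (0.372 − 0.053) = -0.1595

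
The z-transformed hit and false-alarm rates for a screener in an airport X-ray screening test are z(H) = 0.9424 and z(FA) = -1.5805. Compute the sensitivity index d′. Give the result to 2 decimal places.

d' = z(H) − z(FA) = 0.9424 − (-1.5805) = 2.5229

d′ = 2.52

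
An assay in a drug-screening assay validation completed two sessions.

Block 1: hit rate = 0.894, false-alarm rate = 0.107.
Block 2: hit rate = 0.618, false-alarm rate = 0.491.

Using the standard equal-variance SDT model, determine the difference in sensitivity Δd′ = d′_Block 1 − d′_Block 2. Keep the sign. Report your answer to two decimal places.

Block 1: z(0.894) = 1.248, z(0.107) = -1.243, d' = 2.491
Block 2: z(0.618) = 0.300, z(0.491) = -0.023, d' = 0.323
Δd' = d'_Block 1 − d'_Block 2 = 2.491 − 0.323 = 2.168
Block 1 has the higher sensitivity.

Δd′ = 2.17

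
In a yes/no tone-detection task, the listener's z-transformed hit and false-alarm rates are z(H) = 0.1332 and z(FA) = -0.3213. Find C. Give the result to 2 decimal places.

c = −½·[z(H) + z(FA)] = −½·(0.1332 + (-0.3213)) = 0.09405
c > 0: the listener has a conservative response bias.

C = 0.09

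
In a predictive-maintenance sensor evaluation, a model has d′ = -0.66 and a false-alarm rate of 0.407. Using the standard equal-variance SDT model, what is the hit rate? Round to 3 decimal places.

hit rate = 0.185

z(false-alarm rate) = z(0.407) = -0.2353
z(H) = z(FA) + d' = -0.2353 + (-0.66) = -0.8953
hit rate = Φ(-0.8953) = 0.1853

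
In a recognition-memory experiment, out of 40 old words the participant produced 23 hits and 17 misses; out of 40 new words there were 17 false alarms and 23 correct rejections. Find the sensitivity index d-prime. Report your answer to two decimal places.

H = 23/40 = 0.5750
FA = 17/40 = 0.4250
z(H) = z(0.5750) = 0.189
z(FA) = z(0.4250) = -0.189
d' = z(H) − z(FA) = 0.189 − (-0.189) = 0.378

d-prime = 0.38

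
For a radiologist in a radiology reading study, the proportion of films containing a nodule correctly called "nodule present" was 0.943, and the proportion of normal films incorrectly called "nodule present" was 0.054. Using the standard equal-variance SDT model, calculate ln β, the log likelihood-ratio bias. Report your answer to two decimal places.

z(0.943) = 1.580, z(0.054) = -1.607
ln β = −½·[z(H)² − z(FA)²] = −0.5 × (2.496 − 2.582) = 0.043

ln β = 0.04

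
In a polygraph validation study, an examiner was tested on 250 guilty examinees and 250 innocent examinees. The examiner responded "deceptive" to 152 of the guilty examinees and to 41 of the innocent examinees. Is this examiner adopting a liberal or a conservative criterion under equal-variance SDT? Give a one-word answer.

conservative

z(H) = 0.274, z(FA) = -0.978
c = −½·(z(H) + z(FA)) = 0.352
c > 0 → conservative criterion (biased toward responding “no”).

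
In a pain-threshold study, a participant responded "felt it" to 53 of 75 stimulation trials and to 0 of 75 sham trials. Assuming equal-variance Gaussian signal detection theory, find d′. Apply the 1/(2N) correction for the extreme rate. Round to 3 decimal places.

The false-alarm rate is 0/75 = 0, so apply the 1/(2N) correction: FA → 1/(2·75) = 0.00667.
z(H) = z(0.70667) = 0.5437
z(FA) = z(0.00667) = -2.4746
d' = 0.5437 − (-2.4746) = 3.0183

d′ = 3.018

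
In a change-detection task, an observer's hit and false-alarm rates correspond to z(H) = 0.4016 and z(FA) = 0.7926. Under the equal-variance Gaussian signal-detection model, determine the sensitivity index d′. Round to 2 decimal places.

d′ = -0.39

d' = z(H) − z(FA) = 0.4016 − 0.7926 = -0.3910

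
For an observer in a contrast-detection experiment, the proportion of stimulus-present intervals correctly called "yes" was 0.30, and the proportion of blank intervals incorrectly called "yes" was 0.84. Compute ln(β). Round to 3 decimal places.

z(H) = -0.5244
z(FA) = 0.9945
ln β = −½·[z(H)² − z(FA)²] = −0.5 × (0.2750 − 0.9890) = 0.3570

ln β = 0.357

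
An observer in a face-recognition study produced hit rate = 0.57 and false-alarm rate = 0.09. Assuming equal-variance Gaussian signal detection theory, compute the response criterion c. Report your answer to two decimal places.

c = 0.58

z(0.57) = 0.1764, z(0.09) = -1.3408
c = −½·[z(H) + z(FA)] = −0.5 × (0.1764 + (-1.3408)) = 0.5822
c > 0: the observer has a conservative response bias.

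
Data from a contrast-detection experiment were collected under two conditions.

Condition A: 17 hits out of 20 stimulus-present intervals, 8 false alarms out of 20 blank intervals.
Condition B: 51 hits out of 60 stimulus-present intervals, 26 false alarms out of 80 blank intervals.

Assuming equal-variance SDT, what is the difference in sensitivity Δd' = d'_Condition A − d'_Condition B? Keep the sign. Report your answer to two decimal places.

Δd' = -0.20

Condition A: z(0.8500) = 1.036, z(0.4000) = -0.253, d' = 1.289
Condition B: z(0.8500) = 1.036, z(0.3250) = -0.454, d' = 1.490
Δd' = d'_Condition A − d'_Condition B = 1.289 − 1.490 = -0.201
Condition B has the higher sensitivity.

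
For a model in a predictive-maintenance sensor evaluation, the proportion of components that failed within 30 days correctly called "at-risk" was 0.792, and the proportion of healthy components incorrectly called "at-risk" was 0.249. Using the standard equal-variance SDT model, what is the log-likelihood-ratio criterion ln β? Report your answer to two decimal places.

z(H) = z(0.792) = 0.813
z(FA) = z(0.249) = -0.678
ln β = −½·[z(H)² − z(FA)²] = −0.5 × (0.661 − 0.460) = -0.1005

ln β = -0.10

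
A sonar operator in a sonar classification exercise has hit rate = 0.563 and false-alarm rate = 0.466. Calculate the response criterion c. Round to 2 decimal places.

Φ⁻¹(0.563) = 0.159, Φ⁻¹(0.466) = -0.085
c = −½·[z(H) + z(FA)] = −0.5 × (0.159 + (-0.085)) = -0.037
c < 0: the sonar operator has a liberal response bias.

c = -0.04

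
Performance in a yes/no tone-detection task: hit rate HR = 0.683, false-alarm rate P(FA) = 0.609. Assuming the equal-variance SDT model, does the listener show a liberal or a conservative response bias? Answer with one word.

z(H) = 0.476, z(FA) = 0.277
c = −½·(z(H) + z(FA)) = -0.3765
c < 0 → liberal criterion (biased toward responding “yes”).

liberal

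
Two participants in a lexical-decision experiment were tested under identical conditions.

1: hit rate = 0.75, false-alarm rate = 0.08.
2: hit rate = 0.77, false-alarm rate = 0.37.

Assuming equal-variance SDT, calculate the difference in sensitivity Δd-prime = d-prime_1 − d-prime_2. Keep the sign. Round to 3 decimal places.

Δd-prime = 1.009

1: z(0.75) = 0.6745, z(0.08) = -1.4051, d' = 2.0796
2: z(0.77) = 0.7388, z(0.37) = -0.3319, d' = 1.0707
Δd' = d'_1 − d'_2 = 2.0796 − 1.0707 = 1.0089
1 has the higher sensitivity.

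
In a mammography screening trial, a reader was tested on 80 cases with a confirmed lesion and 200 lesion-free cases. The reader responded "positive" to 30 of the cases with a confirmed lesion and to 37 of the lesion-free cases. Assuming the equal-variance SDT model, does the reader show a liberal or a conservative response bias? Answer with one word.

conservative

z(H) = -0.319, z(FA) = -0.896
c = −½·(z(H) + z(FA)) = 0.6075
c > 0 → conservative criterion (biased toward responding “no”).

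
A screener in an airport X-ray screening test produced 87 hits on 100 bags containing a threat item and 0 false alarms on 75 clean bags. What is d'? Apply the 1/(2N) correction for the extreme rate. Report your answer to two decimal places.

d' = 3.60

The false-alarm rate is 0/75 = 0, so apply the 1/(2N) correction: FA → 1/(2·75) = 0.00667.
z(H) = z(0.87000) = 1.126
z(FA) = z(0.00667) = -2.475
d' = 1.126 − (-2.475) = 3.601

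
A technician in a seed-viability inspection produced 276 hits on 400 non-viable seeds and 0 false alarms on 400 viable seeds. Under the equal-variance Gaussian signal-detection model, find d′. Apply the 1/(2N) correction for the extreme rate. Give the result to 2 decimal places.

The false-alarm rate is 0/400 = 0, so apply the 1/(2N) correction: FA → 1/(2·400) = 0.00125.
z(H) = z(0.69000) = 0.496
z(FA) = z(0.00125) = -3.023
d' = 0.496 − (-3.023) = 3.519

d′ = 3.52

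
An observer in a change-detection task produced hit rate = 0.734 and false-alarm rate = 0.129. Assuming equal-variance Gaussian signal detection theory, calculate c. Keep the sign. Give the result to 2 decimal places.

z(H) = z(0.734) = 0.625
z(FA) = z(0.129) = -1.131
c = −½·[z(H) + z(FA)] = −0.5 × (0.625 + (-1.131)) = 0.253

c = 0.25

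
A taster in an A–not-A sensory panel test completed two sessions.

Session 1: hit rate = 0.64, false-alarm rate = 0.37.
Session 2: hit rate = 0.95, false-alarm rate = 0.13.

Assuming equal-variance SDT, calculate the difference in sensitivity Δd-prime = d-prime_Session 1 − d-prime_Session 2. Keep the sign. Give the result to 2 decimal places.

Session 1: z(0.64) = 0.358, z(0.37) = -0.332, d' = 0.690
Session 2: z(0.95) = 1.645, z(0.13) = -1.126, d' = 2.771
Δd' = d'_Session 1 − d'_Session 2 = 0.690 − 2.771 = -2.081
Session 2 has the higher sensitivity.

Δd-prime = -2.08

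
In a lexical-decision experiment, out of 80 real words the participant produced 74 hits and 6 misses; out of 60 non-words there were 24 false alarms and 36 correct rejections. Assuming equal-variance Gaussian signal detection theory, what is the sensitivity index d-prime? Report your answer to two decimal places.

d-prime = 1.69

H = 74/80 = 0.9250
FA = 24/60 = 0.4000
z(H) = z(0.9250) = 1.440
z(FA) = z(0.4000) = -0.253
d' = z(H) − z(FA) = 1.440 − (-0.253) = 1.693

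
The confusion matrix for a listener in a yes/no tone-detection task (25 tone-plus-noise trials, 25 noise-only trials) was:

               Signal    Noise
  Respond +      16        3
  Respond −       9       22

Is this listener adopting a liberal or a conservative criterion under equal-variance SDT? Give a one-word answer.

conservative

z(H) = 0.358, z(FA) = -1.175
c = −½·(z(H) + z(FA)) = 0.4085
c > 0 → conservative criterion (biased toward responding “no”).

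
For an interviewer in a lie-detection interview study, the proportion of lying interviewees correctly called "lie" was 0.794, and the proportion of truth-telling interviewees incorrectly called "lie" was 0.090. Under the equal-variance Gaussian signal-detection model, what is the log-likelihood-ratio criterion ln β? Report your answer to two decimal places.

ln β = 0.56

z(0.794) = 0.820, z(0.090) = -1.341
ln β = −½·[z(H)² − z(FA)²] = −0.5 × (0.672 − 1.798) = 0.563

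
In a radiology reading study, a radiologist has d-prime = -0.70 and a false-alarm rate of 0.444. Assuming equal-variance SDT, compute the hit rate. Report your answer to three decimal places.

z(false-alarm rate) = z(0.444) = -0.1408
z(H) = z(FA) + d' = -0.1408 + (-0.70) = -0.8408
hit rate = Φ(-0.8408) = 0.2002

hit rate = 0.200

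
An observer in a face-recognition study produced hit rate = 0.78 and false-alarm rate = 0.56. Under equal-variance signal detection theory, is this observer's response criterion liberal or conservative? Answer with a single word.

liberal

z(H) = 0.772, z(FA) = 0.151
c = −½·(z(H) + z(FA)) = -0.4615
c < 0 → liberal criterion (biased toward responding “yes”).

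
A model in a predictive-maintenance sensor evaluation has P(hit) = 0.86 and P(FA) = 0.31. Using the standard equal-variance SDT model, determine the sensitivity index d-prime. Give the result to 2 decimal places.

z(H) = z(0.86) = 1.080
z(FA) = z(0.31) = -0.496
d' = z(H) − z(FA) = 1.080 − (-0.496) = 1.576

d-prime = 1.58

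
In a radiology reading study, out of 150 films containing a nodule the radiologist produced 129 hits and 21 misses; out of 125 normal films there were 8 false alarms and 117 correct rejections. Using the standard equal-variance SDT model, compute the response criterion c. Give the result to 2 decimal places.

H = 129/150 = 0.8600
FA = 8/125 = 0.0640
z(H) = z(0.8600) = 1.080
z(FA) = z(0.0640) = -1.522
c = −½·[z(H) + z(FA)] = −0.5 × (1.080 + (-1.522)) = 0.221

c = 0.22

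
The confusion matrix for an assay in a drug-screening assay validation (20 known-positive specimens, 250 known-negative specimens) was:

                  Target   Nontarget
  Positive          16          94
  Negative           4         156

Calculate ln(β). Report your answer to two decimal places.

H = 16/20 = 0.8000
FA = 94/250 = 0.3760
Φ⁻¹(H) = Φ⁻¹(0.8000) = 0.842
Φ⁻¹(FA) = Φ⁻¹(0.3760) = -0.316
ln β = −½·[z(H)² − z(FA)²] = −0.5 × (0.709 − 0.100) = -0.3045

ln β = -0.30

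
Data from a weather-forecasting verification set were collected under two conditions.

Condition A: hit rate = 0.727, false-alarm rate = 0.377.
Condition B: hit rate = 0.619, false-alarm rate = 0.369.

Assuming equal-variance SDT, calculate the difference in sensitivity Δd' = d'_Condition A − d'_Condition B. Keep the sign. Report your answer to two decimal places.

Δd' = 0.28

Condition A: z(0.727) = 0.604, z(0.377) = -0.313, d' = 0.917
Condition B: z(0.619) = 0.303, z(0.369) = -0.335, d' = 0.638
Δd' = d'_Condition A − d'_Condition B = 0.917 − 0.638 = 0.279
Condition A has the higher sensitivity.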